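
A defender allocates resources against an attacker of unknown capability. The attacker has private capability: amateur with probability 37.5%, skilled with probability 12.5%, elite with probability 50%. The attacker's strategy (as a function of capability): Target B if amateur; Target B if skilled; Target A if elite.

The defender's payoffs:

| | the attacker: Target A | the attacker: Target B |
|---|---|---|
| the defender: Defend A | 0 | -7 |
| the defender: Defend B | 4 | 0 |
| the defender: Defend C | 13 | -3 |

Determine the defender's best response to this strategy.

Defend C

E[Defend A] = 0.375·(-7) + 0.125·(-7) + 0.5·(0) = -3.5
E[Defend B] = 0.375·(0) + 0.125·(0) + 0.5·(4) = 2
E[Defend C] = 0.375·(-3) + 0.125·(-3) + 0.5·(13) = 5
Best response: Defend C (5 is the largest).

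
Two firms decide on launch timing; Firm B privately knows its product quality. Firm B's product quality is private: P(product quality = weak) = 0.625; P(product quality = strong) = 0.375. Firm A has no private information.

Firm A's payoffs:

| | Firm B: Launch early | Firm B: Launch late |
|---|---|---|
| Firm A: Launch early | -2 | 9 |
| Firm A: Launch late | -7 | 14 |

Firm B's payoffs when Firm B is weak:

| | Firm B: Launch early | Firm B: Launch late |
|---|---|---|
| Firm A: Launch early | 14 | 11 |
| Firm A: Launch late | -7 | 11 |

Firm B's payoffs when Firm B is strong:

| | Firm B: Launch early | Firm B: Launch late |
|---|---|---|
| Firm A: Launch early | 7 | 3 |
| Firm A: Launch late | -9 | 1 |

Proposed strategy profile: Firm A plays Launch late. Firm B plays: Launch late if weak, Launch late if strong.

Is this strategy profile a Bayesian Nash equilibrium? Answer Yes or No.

Yes

Firm A plays Launch late: E[Launch late] = 0.625·(14) + 0.375·(14) = 14; E[Launch early] = 9. Best-responding. ✓
Firm B (product quality weak), facing Launch late: Launch early gives -7, Launch late gives 11. Proposed Launch late is best. ✓
Firm B (product quality strong), facing Launch late: Launch early gives -9, Launch late gives 1. Proposed Launch late is best. ✓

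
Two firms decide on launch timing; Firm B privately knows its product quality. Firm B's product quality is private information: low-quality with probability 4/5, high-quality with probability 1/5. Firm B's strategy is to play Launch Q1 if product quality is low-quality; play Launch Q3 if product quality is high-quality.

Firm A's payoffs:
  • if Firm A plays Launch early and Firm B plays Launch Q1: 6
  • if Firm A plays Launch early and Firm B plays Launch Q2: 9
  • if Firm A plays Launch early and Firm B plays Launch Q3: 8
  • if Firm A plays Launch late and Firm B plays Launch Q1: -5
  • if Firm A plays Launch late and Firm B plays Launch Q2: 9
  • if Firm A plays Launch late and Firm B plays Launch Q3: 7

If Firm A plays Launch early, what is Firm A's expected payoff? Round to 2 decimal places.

E[Launch early] = 4/5·6 + 1/5·8 = 24/5 + 8/5 = 32/5

6.40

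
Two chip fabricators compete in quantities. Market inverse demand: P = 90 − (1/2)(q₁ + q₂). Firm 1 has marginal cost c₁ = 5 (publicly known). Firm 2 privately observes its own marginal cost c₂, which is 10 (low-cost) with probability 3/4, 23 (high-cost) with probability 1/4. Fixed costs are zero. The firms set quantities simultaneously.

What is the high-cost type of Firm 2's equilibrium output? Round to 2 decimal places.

Type-c best response for Firm 2: q₂(c) = (90 − c) − q₁/2.
Firm 1 maximizes expected profit; its first-order condition is 90 − q₁ − (1/2)E[q₂] − 5 = 0.
Substituting E[q₂] and solving: E[c₂] = 13.25, so q₁ = (90 − 2·5 + 13.25)/(3/2) = 62.1667.
q₂(high-cost) = (90 − 23 − (1/2)·62.1667) = 35.9167.

35.92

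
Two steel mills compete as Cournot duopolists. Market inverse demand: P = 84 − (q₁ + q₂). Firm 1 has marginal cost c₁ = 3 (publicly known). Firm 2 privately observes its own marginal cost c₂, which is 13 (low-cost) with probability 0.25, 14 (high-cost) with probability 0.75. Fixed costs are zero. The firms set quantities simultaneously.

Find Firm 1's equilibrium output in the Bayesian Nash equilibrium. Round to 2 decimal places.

30.58

Each type of Firm 2 best-responds to q₁; Firm 1 best-responds to the expected q₂ over Firm 2's types.
Firm 2 with cost c maximizes (84 − (q₁+q₂) − c)·q₂, giving q₂(c) = (84 − c − q₁)/2.
E[c₂] = 0.25·13 + 0.75·14 = 13.75
Firm 1's FOC against E[q₂] yields q₁ = (84 − 2·3 + E[c₂])/3 = (84 − 6 + 13.75)/3 = 30.5833.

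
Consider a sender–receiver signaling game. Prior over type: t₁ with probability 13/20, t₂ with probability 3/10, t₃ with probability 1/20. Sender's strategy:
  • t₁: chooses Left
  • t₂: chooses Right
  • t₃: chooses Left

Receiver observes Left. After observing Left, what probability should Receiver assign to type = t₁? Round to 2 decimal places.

P(Left) = (13/20)·1 + (3/10)·0 + (1/20)·1 = 7/10
P(t₁ | Left) = ((13/20)·1) / (7/10) = (13/20) / (7/10) = 13/14

0.93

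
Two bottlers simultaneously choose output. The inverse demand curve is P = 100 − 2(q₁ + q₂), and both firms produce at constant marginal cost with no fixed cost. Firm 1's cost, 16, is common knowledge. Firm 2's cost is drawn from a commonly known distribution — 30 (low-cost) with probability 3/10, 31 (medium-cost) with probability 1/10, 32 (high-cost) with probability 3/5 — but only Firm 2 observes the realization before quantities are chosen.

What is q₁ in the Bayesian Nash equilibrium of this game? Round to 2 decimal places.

16.55

Type-c best response for Firm 2: q₂(c) = (100 − c)/4 − q₁/2.
Firm 1 maximizes expected profit; its first-order condition is 100 − 4q₁ − 2E[q₂] − 16 = 0.
Substituting E[q₂] and solving: E[c₂] = 31.3, so q₁ = (100 − 2·16 + 31.3)/6 = 16.55.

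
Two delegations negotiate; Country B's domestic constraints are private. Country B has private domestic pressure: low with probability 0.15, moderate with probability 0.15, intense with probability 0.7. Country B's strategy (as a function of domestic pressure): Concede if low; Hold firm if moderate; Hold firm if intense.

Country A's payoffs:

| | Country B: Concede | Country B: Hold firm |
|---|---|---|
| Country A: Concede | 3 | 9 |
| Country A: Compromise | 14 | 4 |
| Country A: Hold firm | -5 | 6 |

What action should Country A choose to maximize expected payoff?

Compute Country A's expected payoff for each action, taking the expectation over Country B's type.
E[Concede] = 0.15·(3) + 0.15·(9) + 0.7·(9) = 8.1
E[Compromise] = 0.15·(14) + 0.15·(4) + 0.7·(4) = 5.5
E[Hold firm] = 0.15·(-5) + 0.15·(6) + 0.7·(6) = 4.35
Best response: Concede (8.1 is the largest).

Concede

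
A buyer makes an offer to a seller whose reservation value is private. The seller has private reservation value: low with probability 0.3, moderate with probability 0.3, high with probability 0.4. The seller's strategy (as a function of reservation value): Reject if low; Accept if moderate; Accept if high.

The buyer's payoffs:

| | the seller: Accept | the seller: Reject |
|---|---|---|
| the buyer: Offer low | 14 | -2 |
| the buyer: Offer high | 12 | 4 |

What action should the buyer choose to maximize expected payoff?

Offer high

E[Offer low] = 0.3·(-2) + 0.3·(14) + 0.4·(14) = 9.2
E[Offer high] = 0.3·(4) + 0.3·(12) + 0.4·(12) = 9.6
Best response: Offer high (9.6 is the largest).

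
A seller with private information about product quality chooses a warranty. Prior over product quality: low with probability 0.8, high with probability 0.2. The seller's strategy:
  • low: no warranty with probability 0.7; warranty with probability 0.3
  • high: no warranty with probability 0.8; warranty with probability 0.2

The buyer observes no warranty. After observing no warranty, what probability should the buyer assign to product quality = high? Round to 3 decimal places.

P(no warranty) = 0.8·0.7 + 0.2·0.8 = 0.72
P(high | no warranty) = (0.2·0.8) / 0.72 = 0.16 / 0.72 = 0.222222

0.222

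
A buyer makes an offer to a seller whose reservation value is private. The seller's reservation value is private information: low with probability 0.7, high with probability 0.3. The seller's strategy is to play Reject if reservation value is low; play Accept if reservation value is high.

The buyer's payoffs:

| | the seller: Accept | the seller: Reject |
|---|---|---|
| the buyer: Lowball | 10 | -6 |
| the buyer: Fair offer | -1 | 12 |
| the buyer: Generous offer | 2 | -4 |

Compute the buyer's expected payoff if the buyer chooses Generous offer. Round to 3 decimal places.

E[Generous offer] = 0.7·(-4) + 0.3·2 = (-2.8) + 0.6 = -2.2

-2.200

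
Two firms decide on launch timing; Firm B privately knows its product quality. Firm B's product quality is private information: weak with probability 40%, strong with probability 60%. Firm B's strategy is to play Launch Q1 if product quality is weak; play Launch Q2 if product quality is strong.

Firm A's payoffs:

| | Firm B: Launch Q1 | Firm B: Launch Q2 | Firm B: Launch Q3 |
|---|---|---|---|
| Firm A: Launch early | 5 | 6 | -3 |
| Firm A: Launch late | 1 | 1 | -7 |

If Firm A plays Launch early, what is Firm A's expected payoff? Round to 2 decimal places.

5.60

E[Launch early] = 0.4·5 + 0.6·6 = 2 + 3.6 = 5.6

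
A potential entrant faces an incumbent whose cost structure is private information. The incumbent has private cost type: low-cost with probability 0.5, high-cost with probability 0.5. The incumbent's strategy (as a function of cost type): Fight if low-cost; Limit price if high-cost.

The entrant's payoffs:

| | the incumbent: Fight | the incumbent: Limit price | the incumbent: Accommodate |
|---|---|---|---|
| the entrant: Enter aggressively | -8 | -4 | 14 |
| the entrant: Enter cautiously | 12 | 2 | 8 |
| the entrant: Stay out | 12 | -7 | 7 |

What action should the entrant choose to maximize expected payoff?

Enter cautiously

Compute the entrant's expected payoff for each action, taking the expectation over the incumbent's type.
E[Enter aggressively] = 0.5·(-8) + 0.5·(-4) = -6
E[Enter cautiously] = 0.5·(12) + 0.5·(2) = 7
E[Stay out] = 0.5·(12) + 0.5·(-7) = 2.5
Best response: Enter cautiously (7 is the largest).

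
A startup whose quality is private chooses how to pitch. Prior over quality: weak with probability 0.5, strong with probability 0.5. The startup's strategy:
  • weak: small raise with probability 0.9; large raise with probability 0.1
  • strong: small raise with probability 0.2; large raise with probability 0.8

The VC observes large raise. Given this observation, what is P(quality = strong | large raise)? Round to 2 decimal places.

P(large raise) = 0.5·0.1 + 0.5·0.8 = 0.45
P(strong | large raise) = (0.5·0.8) / 0.45 = 0.4 / 0.45 = 0.888889

0.89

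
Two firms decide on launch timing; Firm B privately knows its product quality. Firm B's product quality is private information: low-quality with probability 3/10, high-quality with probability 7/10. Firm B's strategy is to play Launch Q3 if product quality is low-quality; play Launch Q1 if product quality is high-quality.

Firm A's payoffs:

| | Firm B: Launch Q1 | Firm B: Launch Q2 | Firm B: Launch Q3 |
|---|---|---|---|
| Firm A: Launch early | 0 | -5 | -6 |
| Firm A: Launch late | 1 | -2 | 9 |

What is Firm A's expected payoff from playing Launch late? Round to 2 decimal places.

3.40

E[Launch late] = 3/10·9 + 7/10·1 = 27/10 + 7/10 = 17/5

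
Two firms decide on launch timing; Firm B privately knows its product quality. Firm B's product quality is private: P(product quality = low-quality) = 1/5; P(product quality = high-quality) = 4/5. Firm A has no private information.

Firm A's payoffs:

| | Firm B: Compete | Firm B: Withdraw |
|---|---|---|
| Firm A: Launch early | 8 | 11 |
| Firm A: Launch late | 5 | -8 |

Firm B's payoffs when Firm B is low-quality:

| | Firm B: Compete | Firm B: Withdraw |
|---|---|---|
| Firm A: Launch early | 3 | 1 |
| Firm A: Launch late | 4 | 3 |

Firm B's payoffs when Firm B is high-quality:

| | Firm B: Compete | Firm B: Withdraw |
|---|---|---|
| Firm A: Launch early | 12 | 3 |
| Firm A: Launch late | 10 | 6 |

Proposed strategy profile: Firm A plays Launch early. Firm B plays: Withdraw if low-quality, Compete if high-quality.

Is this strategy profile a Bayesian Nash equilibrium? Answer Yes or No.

No

Firm A plays Launch early: E[Launch early] = 1/5·(11) + 4/5·(8) = 43/5; E[Launch late] = 12/5. Best-responding. ✓
Firm B (product quality low-quality), facing Launch early: Compete gives 3, Withdraw gives 1. Proposed Withdraw is not best — profitable deviation exists. ✗
Firm B (product quality high-quality), facing Launch early: Compete gives 12, Withdraw gives 3. Proposed Compete is best. ✓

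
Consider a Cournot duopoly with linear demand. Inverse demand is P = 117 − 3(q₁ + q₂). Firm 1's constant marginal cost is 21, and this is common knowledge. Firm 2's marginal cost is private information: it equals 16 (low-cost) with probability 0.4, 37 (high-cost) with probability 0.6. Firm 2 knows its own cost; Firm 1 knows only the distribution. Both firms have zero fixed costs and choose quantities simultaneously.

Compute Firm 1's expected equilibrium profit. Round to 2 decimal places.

Type-c best response for Firm 2: q₂(c) = (117 − c)/6 − q₁/2.
Firm 1 maximizes expected profit; its first-order condition is 117 − 6q₁ − 3E[q₂] − 21 = 0.
Substituting E[q₂] and solving: E[c₂] = 28.6, so q₁ = (117 − 2·21 + 28.6)/9 = 11.5111.
E[P] = 117 − 3·(q₁ + E[q₂]) = 55.5333; Firm 1's expected profit = (E[P] − 21)·q₁ = (55.5333 − 21)·11.5111 = 397.517.

397.52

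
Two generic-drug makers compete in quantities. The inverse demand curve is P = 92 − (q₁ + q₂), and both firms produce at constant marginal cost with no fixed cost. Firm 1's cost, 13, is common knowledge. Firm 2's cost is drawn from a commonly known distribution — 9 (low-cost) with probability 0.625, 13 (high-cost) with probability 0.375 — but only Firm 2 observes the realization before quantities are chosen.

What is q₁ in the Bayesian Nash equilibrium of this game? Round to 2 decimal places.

Type-c best response for Firm 2: q₂(c) = (92 − c)/2 − q₁/2.
Firm 1 maximizes expected profit; its first-order condition is 92 − 2q₁ − E[q₂] − 13 = 0.
Substituting E[q₂] and solving: E[c₂] = 10.5, so q₁ = (92 − 2·13 + 10.5)/3 = 25.5.

25.50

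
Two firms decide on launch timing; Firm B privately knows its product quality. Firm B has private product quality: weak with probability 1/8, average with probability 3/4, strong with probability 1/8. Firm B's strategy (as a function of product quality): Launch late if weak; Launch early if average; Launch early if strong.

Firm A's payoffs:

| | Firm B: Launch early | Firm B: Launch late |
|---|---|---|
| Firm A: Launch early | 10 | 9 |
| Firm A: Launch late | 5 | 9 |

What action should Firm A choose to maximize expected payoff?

Launch early

E[Launch early] = 1/8·(9) + 3/4·(10) + 1/8·(10) = 79/8
E[Launch late] = 1/8·(9) + 3/4·(5) + 1/8·(5) = 11/2
Best response: Launch early (79/8 is the largest).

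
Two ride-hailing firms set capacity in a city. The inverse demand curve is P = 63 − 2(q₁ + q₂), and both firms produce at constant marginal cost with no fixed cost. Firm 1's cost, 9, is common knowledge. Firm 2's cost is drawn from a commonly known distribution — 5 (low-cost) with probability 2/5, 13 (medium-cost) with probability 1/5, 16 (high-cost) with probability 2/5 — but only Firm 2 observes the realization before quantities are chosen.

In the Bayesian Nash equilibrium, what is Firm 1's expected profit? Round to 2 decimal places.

Firm 2 with cost c maximizes (63 − 2(q₁+q₂) − c)·q₂, giving q₂(c) = (63 − c − 2q₁)/4.
E[c₂] = 2/5·5 + 1/5·13 + 2/5·16 = 11
Firm 1's FOC against E[q₂] yields q₁ = (63 − 2·9 + E[c₂])/6 = (63 − 18 + 11)/6 = 9.33333.
E[P] = 63 − 2·(q₁ + E[q₂]) = 27.6667; Firm 1's expected profit = (E[P] − 9)·q₁ = (27.6667 − 9)·9.33333 = 174.222.

174.22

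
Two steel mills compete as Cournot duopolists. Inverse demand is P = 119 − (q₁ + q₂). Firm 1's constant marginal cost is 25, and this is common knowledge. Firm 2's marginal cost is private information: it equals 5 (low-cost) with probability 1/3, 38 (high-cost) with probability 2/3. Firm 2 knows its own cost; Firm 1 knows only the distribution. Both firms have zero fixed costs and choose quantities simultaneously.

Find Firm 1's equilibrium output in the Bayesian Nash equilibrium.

Type-c best response for Firm 2: q₂(c) = (119 − c)/2 − q₁/2.
Firm 1 maximizes expected profit; its first-order condition is 119 − 2q₁ − E[q₂] − 25 = 0.
Substituting E[q₂] and solving: E[c₂] = 27, so q₁ = (119 − 2·25 + 27)/3 = 32.

32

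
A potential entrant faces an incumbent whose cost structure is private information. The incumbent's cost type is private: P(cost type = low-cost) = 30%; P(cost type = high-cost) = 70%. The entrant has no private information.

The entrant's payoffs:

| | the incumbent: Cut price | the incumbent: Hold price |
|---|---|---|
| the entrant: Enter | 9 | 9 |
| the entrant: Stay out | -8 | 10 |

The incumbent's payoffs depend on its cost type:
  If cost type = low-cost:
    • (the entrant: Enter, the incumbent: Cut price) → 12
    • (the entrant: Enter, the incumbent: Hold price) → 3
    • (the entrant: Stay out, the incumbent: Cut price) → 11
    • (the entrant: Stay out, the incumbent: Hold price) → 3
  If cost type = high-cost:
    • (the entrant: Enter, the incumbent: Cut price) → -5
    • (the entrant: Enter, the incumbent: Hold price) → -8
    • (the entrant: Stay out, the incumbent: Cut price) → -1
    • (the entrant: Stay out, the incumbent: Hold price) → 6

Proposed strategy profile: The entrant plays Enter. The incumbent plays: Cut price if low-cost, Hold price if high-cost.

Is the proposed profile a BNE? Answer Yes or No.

No

A profile is a BNE iff every type of every player is best-responding given beliefs about the other side.
The entrant plays Enter: E[Enter] = 0.3·(9) + 0.7·(9) = 9; E[Stay out] = 4.6. Best-responding. ✓
The incumbent (cost type low-cost), facing Enter: Cut price gives 12, Hold price gives 3. Proposed Cut price is best. ✓
The incumbent (cost type high-cost), facing Enter: Cut price gives -5, Hold price gives -8. Proposed Hold price is not best — profitable deviation exists. ✗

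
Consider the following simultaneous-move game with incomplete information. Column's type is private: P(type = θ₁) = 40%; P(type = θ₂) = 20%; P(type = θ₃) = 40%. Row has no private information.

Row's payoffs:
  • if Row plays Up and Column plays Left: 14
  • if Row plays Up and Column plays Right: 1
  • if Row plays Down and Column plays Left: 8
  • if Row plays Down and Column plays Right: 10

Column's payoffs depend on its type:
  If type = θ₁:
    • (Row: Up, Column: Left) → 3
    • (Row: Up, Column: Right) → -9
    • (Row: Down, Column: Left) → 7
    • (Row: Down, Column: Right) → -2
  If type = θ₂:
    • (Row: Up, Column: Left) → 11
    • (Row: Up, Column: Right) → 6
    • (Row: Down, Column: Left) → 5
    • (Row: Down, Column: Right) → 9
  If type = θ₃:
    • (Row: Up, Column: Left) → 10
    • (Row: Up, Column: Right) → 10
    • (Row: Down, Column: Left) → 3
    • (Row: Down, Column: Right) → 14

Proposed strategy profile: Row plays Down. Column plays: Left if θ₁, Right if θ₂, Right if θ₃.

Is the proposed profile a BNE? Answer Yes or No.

Yes

A profile is a BNE iff every type of every player is best-responding given beliefs about the other side.
Row plays Down: E[Down] = 0.4·(8) + 0.2·(10) + 0.4·(10) = 9.2; E[Up] = 6.2. Best-responding. ✓
Column (type θ₁), facing Down: Left gives 7, Right gives -2. Proposed Left is best. ✓
Column (type θ₂), facing Down: Left gives 5, Right gives 9. Proposed Right is best. ✓
Column (type θ₃), facing Down: Left gives 3, Right gives 14. Proposed Right is best. ✓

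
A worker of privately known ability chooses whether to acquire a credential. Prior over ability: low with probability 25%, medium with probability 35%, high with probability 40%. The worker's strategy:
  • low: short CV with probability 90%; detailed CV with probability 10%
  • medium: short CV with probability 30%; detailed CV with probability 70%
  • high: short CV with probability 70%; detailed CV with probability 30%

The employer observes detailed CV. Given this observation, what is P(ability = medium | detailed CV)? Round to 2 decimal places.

Apply Bayes' rule using the sender's strategy as the likelihood.
P(detailed CV) = 0.25·0.1 + 0.35·0.7 + 0.4·0.3 = 0.39
P(medium | detailed CV) = (0.35·0.7) / 0.39 = 0.245 / 0.39 = 0.628205

0.63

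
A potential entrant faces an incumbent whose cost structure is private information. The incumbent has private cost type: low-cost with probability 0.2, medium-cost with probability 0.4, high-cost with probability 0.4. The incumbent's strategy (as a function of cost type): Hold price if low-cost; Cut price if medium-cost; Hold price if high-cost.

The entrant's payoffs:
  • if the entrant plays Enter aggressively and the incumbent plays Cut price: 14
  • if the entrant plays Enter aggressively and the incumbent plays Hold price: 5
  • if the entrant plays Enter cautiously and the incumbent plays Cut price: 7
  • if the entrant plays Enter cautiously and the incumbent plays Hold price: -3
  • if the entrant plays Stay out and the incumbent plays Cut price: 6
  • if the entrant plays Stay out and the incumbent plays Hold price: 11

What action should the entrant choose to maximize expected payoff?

E[Enter aggressively] = 0.2·(5) + 0.4·(14) + 0.4·(5) = 8.6
E[Enter cautiously] = 0.2·(-3) + 0.4·(7) + 0.4·(-3) = 1
E[Stay out] = 0.2·(11) + 0.4·(6) + 0.4·(11) = 9
Best response: Stay out (9 is the largest).

Stay out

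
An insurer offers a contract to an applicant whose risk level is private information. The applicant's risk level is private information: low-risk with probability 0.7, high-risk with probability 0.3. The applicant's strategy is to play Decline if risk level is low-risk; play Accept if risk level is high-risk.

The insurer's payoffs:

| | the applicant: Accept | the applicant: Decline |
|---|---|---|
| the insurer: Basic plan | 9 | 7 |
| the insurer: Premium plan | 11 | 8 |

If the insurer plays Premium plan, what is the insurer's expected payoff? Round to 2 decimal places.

8.90

Take the expectation over the applicant's risk level, weighting each type's action by its prior probability.
E[Premium plan] = 0.7·8 + 0.3·11 = 5.6 + 3.3 = 8.9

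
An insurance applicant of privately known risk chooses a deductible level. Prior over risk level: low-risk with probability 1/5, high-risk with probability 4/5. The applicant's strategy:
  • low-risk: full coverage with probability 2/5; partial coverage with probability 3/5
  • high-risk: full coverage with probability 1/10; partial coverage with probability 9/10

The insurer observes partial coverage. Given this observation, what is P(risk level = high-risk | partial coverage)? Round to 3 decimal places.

0.857

Apply Bayes' rule using the sender's strategy as the likelihood.
P(partial coverage) = (1/5)·(3/5) + (4/5)·(9/10) = 21/25
P(high-risk | partial coverage) = ((4/5)·(9/10)) / (21/25) = (18/25) / (21/25) = 6/7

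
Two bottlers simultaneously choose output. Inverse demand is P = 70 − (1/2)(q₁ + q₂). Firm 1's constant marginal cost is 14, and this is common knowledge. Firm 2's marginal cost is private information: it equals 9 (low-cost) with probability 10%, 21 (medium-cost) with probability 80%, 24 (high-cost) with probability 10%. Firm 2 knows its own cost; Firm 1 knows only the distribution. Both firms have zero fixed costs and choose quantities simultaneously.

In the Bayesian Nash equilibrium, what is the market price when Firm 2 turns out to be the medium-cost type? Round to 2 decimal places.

Firm 2 with cost c maximizes (70 − (1/2)(q₁+q₂) − c)·q₂, giving q₂(c) = (70 − c − (1/2)q₁).
E[c₂] = 0.1·9 + 0.8·21 + 0.1·24 = 20.1
Firm 1's FOC against E[q₂] yields q₁ = (70 − 2·14 + E[c₂])/(3/2) = (70 − 28 + 20.1)/(3/2) = 41.4.
q₂(medium-cost) = 28.3, so P = 70 − (1/2)·(41.4 + 28.3) = 35.15.

35.15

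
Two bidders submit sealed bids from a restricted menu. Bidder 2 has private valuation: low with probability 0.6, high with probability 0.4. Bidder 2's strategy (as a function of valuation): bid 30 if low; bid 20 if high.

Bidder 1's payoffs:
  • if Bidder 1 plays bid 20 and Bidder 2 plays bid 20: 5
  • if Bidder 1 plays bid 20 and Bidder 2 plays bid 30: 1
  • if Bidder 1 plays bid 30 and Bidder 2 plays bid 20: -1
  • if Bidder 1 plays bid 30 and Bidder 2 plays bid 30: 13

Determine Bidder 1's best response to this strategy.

bid 30

E[bid 20] = 0.6·(1) + 0.4·(5) = 2.6
E[bid 30] = 0.6·(13) + 0.4·(-1) = 7.4
Best response: bid 30 (7.4 is the largest).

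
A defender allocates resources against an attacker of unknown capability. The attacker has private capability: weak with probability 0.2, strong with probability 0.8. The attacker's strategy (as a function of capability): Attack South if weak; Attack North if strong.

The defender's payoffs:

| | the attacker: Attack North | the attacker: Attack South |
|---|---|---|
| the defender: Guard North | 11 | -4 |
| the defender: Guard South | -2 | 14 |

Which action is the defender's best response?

E[Guard North] = 0.2·(-4) + 0.8·(11) = 8
E[Guard South] = 0.2·(14) + 0.8·(-2) = 1.2
Best response: Guard North (8 is the largest).

Guard North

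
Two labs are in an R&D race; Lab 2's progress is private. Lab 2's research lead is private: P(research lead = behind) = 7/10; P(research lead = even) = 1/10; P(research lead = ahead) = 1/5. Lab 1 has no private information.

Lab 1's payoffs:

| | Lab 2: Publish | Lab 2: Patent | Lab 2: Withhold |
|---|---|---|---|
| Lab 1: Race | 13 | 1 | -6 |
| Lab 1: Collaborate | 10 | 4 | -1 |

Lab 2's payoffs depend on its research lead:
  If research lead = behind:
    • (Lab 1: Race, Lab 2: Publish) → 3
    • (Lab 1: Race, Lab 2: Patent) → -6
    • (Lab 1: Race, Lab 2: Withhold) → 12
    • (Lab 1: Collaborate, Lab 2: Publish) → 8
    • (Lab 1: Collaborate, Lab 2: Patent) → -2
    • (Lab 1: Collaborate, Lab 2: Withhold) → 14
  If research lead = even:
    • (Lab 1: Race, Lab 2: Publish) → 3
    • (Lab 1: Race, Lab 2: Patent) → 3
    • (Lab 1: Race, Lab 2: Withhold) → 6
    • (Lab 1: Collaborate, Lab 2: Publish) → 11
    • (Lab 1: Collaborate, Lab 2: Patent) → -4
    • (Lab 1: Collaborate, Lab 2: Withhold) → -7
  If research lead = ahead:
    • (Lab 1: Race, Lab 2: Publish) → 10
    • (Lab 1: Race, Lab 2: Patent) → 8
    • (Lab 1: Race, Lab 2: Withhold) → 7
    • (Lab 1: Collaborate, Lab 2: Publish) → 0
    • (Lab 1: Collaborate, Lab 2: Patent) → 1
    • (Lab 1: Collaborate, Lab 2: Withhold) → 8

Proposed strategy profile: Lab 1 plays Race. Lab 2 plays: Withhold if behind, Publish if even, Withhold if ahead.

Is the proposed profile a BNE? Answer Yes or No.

No

A profile is a BNE iff every type of every player is best-responding given beliefs about the other side.
Lab 1 plays Race: E[Race] = 7/10·(-6) + 1/10·(13) + 1/5·(-6) = -41/10; E[Collaborate] = 1/10. Not best-responding. ✗
Lab 2 (research lead behind), facing Race: Publish gives 3, Patent gives -6, Withhold gives 12. Proposed Withhold is best. ✓
Lab 2 (research lead even), facing Race: Publish gives 3, Patent gives 3, Withhold gives 6. Proposed Publish is not best — profitable deviation exists. ✗
Lab 2 (research lead ahead), facing Race: Publish gives 10, Patent gives 8, Withhold gives 7. Proposed Withhold is not best — profitable deviation exists. ✗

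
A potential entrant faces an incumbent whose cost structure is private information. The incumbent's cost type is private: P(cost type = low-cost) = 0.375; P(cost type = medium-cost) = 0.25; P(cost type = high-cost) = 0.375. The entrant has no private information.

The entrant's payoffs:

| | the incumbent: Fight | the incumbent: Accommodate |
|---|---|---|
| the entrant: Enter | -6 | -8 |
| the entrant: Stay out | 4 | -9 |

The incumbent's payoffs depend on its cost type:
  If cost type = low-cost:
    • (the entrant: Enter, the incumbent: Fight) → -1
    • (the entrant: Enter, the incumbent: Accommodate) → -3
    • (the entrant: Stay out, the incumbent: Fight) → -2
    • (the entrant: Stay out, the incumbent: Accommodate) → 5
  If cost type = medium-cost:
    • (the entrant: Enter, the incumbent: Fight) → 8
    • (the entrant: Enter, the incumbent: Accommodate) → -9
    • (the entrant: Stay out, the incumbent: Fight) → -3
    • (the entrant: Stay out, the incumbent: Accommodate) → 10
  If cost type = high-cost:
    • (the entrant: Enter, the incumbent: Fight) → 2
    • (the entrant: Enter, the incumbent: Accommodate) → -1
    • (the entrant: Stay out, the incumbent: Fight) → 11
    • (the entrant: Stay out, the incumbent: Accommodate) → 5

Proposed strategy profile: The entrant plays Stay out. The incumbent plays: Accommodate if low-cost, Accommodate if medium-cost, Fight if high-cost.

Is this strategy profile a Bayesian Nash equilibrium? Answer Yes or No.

The entrant plays Stay out: E[Stay out] = 0.375·(-9) + 0.25·(-9) + 0.375·(4) = -4.125; E[Enter] = -7.25. Best-responding. ✓
The incumbent (cost type low-cost), facing Stay out: Fight gives -2, Accommodate gives 5. Proposed Accommodate is best. ✓
The incumbent (cost type medium-cost), facing Stay out: Fight gives -3, Accommodate gives 10. Proposed Accommodate is best. ✓
The incumbent (cost type high-cost), facing Stay out: Fight gives 11, Accommodate gives 5. Proposed Fight is best. ✓

Yes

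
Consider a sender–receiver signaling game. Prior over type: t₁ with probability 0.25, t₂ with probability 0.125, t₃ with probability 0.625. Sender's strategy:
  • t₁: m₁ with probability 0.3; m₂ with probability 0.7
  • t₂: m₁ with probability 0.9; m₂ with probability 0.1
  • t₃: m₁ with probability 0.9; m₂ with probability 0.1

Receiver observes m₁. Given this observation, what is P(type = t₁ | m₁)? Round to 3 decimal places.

0.100

Apply Bayes' rule using the sender's strategy as the likelihood.
P(m₁) = 0.25·0.3 + 0.125·0.9 + 0.625·0.9 = 0.75
P(t₁ | m₁) = (0.25·0.3) / 0.75 = 0.075 / 0.75 = 0.1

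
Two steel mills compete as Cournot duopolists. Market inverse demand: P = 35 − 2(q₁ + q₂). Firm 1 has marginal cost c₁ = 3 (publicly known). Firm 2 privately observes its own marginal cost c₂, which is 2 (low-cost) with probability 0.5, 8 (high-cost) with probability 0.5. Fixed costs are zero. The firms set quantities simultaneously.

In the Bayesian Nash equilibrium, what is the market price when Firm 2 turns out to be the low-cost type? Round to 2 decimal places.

12.83

Type-c best response for Firm 2: q₂(c) = (35 − c)/4 − q₁/2.
Firm 1 maximizes expected profit; its first-order condition is 35 − 4q₁ − 2E[q₂] − 3 = 0.
Substituting E[q₂] and solving: E[c₂] = 5, so q₁ = (35 − 2·3 + 5)/6 = 5.66667.
q₂(low-cost) = 5.41667, so P = 35 − 2·(5.66667 + 5.41667) = 12.8333.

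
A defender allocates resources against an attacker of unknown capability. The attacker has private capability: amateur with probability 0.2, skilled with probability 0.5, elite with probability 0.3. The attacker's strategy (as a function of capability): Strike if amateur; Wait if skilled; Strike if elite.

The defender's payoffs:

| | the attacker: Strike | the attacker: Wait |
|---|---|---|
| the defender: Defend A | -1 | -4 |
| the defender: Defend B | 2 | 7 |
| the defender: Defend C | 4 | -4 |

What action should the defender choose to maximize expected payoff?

Defend B

Compute the defender's expected payoff for each action, taking the expectation over the attacker's type.
E[Defend A] = 0.2·(-1) + 0.5·(-4) + 0.3·(-1) = -2.5
E[Defend B] = 0.2·(2) + 0.5·(7) + 0.3·(2) = 4.5
E[Defend C] = 0.2·(4) + 0.5·(-4) + 0.3·(4) = 0
Best response: Defend B (4.5 is the largest).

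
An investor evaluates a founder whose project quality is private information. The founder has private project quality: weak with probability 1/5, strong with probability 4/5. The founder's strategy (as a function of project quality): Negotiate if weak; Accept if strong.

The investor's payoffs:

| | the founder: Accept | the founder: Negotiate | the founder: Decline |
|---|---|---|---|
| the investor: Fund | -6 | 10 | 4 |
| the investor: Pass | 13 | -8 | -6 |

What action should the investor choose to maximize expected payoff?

Pass

Compute the investor's expected payoff for each action, taking the expectation over the founder's type.
E[Fund] = 1/5·(10) + 4/5·(-6) = -14/5
E[Pass] = 1/5·(-8) + 4/5·(13) = 44/5
Best response: Pass (44/5 is the largest).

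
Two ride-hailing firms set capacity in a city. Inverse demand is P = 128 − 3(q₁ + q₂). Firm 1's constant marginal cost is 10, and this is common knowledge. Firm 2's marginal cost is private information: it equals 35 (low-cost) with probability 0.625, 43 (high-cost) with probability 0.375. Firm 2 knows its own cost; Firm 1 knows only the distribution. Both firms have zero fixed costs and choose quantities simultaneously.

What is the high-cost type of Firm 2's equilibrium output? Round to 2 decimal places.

6.06

Each type of Firm 2 best-responds to q₁; Firm 1 best-responds to the expected q₂ over Firm 2's types.
Firm 2 with cost c maximizes (128 − 3(q₁+q₂) − c)·q₂, giving q₂(c) = (128 − c − 3q₁)/6.
E[c₂] = 0.625·35 + 0.375·43 = 38
Firm 1's FOC against E[q₂] yields q₁ = (128 − 2·10 + E[c₂])/9 = (128 − 20 + 38)/9 = 16.2222.
q₂(high-cost) = (128 − 43 − 3·16.2222)/6 = 6.05556.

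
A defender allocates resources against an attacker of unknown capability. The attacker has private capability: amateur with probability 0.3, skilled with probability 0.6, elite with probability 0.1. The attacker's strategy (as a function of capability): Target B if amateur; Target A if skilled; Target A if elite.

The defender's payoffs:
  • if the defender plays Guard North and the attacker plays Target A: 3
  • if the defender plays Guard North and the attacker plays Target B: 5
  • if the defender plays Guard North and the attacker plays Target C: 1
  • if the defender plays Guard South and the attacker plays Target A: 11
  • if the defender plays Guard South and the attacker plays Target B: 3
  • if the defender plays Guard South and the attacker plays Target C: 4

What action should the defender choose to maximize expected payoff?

E[Guard North] = 0.3·(5) + 0.6·(3) + 0.1·(3) = 3.6
E[Guard South] = 0.3·(3) + 0.6·(11) + 0.1·(11) = 8.6
Best response: Guard South (8.6 is the largest).

Guard South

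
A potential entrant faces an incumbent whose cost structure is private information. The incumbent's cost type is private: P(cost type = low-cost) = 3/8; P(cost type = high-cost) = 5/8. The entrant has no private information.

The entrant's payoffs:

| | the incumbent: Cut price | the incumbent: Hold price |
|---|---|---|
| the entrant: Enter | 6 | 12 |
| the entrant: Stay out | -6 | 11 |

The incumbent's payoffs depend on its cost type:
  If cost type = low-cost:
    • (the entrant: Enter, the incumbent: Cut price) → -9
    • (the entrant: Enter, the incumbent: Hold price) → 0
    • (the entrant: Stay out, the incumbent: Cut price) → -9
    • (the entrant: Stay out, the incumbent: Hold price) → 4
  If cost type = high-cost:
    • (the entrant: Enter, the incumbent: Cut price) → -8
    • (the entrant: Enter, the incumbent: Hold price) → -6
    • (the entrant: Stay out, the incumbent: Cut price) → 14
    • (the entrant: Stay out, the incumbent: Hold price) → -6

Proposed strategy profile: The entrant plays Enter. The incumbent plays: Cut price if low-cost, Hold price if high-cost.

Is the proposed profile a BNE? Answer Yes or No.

No

A profile is a BNE iff every type of every player is best-responding given beliefs about the other side.
The entrant plays Enter: E[Enter] = 3/8·(6) + 5/8·(12) = 39/4; E[Stay out] = 37/8. Best-responding. ✓
The incumbent (cost type low-cost), facing Enter: Cut price gives -9, Hold price gives 0. Proposed Cut price is not best — profitable deviation exists. ✗
The incumbent (cost type high-cost), facing Enter: Cut price gives -8, Hold price gives -6. Proposed Hold price is best. ✓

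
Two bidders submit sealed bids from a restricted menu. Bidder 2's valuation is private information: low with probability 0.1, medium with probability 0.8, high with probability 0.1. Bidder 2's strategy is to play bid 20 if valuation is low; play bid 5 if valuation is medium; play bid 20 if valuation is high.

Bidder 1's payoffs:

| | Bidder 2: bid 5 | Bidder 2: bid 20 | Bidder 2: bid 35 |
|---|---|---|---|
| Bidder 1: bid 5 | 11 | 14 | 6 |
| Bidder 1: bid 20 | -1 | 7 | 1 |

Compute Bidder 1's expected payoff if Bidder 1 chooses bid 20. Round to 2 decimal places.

E[bid 20] = 0.1·7 + 0.8·(-1) + 0.1·7 = 0.7 + (-0.8) + 0.7 = 0.6

0.60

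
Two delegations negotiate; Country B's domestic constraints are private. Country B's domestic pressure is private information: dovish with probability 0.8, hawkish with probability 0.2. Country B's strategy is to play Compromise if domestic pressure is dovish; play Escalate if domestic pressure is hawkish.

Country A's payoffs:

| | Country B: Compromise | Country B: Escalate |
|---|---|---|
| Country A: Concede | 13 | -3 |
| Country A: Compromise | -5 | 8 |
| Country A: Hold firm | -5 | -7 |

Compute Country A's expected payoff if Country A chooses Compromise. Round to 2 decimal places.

Take the expectation over Country B's domestic pressure, weighting each type's action by its prior probability.
E[Compromise] = 0.8·(-5) + 0.2·8 = (-4) + 1.6 = -2.4

-2.40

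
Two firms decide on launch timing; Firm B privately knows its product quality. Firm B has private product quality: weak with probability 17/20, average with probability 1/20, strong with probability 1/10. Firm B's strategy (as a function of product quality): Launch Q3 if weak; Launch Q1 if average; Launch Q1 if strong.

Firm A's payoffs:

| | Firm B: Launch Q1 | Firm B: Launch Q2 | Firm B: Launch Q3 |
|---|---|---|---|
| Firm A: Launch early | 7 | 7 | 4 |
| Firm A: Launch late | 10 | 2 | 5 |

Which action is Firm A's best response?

Launch late

E[Launch early] = 17/20·(4) + 1/20·(7) + 1/10·(7) = 89/20
E[Launch late] = 17/20·(5) + 1/20·(10) + 1/10·(10) = 23/4
Best response: Launch late (23/4 is the largest).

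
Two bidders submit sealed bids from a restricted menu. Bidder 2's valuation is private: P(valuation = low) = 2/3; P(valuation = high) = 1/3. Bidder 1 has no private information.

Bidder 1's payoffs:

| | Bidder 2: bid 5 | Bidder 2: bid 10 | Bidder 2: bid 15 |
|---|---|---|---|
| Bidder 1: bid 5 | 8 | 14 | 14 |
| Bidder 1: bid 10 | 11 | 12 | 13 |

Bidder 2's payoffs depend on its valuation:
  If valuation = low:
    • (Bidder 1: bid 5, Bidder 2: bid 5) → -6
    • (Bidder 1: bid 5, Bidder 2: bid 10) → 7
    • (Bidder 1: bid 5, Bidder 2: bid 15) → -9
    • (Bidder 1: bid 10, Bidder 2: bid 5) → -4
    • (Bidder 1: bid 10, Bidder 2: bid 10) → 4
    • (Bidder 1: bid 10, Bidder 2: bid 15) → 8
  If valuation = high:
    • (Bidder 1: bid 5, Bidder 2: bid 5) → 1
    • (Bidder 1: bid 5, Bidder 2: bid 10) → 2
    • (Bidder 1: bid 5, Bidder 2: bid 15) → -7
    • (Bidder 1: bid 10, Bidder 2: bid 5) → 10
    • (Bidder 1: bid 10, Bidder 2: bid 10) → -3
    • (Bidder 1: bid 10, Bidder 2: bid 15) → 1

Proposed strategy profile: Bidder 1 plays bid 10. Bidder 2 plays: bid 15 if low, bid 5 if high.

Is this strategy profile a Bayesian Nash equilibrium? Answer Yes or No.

A profile is a BNE iff every type of every player is best-responding given beliefs about the other side.
Bidder 1 plays bid 10: E[bid 10] = 2/3·(13) + 1/3·(11) = 37/3; E[bid 5] = 12. Best-responding. ✓
Bidder 2 (valuation low), facing bid 10: bid 5 gives -4, bid 10 gives 4, bid 15 gives 8. Proposed bid 15 is best. ✓
Bidder 2 (valuation high), facing bid 10: bid 5 gives 10, bid 10 gives -3, bid 15 gives 1. Proposed bid 5 is best. ✓

Yes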